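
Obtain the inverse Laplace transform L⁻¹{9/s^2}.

L⁻¹{n!/s^(n+1)} = t^n with n=1. So L⁻¹{1/s^2} = t, and L⁻¹{9/s^2} = (9/1)·t = 9·t

Final answer: 9·t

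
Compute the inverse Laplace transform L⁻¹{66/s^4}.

L⁻¹{n!/s^(n+1)} = t^n with n=3. So L⁻¹{6/s^4} = t^3, and L⁻¹{66/s^4} = (66/6)·t^3 = 11·t^3

Final answer: 11·t^3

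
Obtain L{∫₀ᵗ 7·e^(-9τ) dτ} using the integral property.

L{∫₀ᵗ f(τ)dτ} = F(s)/s with F(s) = 7/(s+9), so L{∫₀ᵗ 7·e^(-9τ) dτ} = 7/(s(s+9))

Final answer: 7/(s(s+9))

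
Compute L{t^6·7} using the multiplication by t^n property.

L{7} = 7/s. d^1/ds^1[1/s] = -1/s². d^2/ds^2[1/s] = 2/s^3. d^3/ds^3[1/s] = -6/s^4. d^4/ds^4[1/s] = 24/s^5. d^5/ds^5[1/s] = -120/s^6. d^6/ds^6[1/s] = 720/s^7. So L{t^6} = (-1)^{6}·720/s^7 = 720/s^7. Then L{t^6·7} = 7·720/s^7 = 5040/s^7

Final answer: 5040/s^7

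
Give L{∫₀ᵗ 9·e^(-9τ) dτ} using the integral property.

L{∫₀ᵗ f(τ)dτ} = F(s)/s with F(s) = 9/(s+9), so L{∫₀ᵗ 9·e^(-9τ) dτ} = 9/(s(s+9))

Final answer: 9/(s(s+9))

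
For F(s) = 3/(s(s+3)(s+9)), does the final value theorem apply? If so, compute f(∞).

Poles of sF(s) = 3/((s+3)(s+9)) are at s = -3 and s = -9, both in the left half-plane. Theorem applies. f(∞) = lim_{s→0} sF(s) = 3/(3·9) = 1/9

Final answer: 1/9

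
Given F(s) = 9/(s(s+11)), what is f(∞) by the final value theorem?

f(∞) = lim_{s→0} s·9/(s(s+11)) = lim_{s→0} 9/(s+11) = 9/11 = 9/11

Final answer: 9/11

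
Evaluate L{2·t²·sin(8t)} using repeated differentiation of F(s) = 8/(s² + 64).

F(s) = 8/(s² + 64). F'(s) = -16s/(s² + 64)². F''(s) = -16(64 - 3s²)/(s² + 64)³ = (48s² - 1024)/(s² + 64)³. So L{t²·sin(8t)} = (-1)² F''(s) = (48s² - 1024)/(s² + 64)³. Then L{2·t²·sin(8t)} = 2·(48s² - 1024)/(s² + 64)³ = (96s² - 2048)/(s² + 64)³

Final answer: (96s² - 2048)/(s² + 64)³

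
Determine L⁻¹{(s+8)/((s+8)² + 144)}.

Using frequency shift: L⁻¹{(s-a)/((s-a)² + b²)} = e^(at)cos(bt). Here a=-8, b=12

Final answer: e^(-8t)·cos(12t)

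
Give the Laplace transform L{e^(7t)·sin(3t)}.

L{e^(at)·sin(ωt)} = ω/((s-a)² + ω²), so L{e^(7t)·sin(3t)} = 3/((s-7)² + 9)

Final answer: 3/((s-7)² + 9)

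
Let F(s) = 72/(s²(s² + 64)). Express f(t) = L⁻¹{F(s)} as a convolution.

72/(s²(s² + 64)) = (1/s²)·(72/(s² + 64)) = L{t}·L{9·sin(8t)}. So f(t) = t*(9·sin(8t)) = ∫₀ᵗ 9τ·sin(8(t-τ)) dτ

Final answer: ∫₀ᵗ 9τ·sin(8(t-τ)) dτ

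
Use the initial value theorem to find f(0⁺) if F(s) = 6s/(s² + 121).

f(0⁺) = lim_{s→∞} s·6s/(s² + 121) = lim_{s→∞} 6s²/(s² + 121) = 6

Final answer: 6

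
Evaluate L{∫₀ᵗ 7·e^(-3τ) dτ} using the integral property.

L{∫₀ᵗ f(τ)dτ} = F(s)/s with F(s) = 7/(s+3), so L{∫₀ᵗ 7·e^(-3τ) dτ} = 7/(s(s+3))

Final answer: 7/(s(s+3))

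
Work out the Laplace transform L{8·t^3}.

L{t^n} = n!/s^(n+1), so L{t^3} = 6/s^4. Then L{8·t^3} = 8·6/s^4 = 48/s^4

Final answer: 48/s^4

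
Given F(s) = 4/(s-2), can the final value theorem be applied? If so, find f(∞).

sF(s) = 4s/(s-2) has a pole at s = 2 in the right half-plane. Theorem does NOT apply (unstable system; f(t) = 4·e^(2t) grows without bound).

Final answer: Not applicable (unstable)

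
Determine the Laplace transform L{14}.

L{14} = 14 · L{1} = 14/s

Final answer: 14/s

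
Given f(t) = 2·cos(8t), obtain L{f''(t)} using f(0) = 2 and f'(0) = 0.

F(s) = 2s/(s² + 64). L{f''(t)} = s²F(s) - sf(0) - f'(0) = 2s³/(s² + 64) - 2s = (2s³ - 2s(s² + 64))/(s² + 64) = -128s/(s² + 64)

Final answer: -128s/(s² + 64)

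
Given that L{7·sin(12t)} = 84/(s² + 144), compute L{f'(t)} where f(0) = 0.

L{f'(t)} = s·F(s) - f(0) = s·84/(s² + 144) - 0 = 84s/(s² + 144)

Final answer: 84s/(s² + 144)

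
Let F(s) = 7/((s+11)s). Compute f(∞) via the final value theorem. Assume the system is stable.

f(∞) = lim_{s→0} sF(s) = lim_{s→0} 7/(s+11) = 7/11

Final answer: 7/11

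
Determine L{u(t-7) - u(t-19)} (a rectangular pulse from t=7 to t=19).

L{u(t-a)} = e^(-as)/s. L{u(t-7) - u(t-19)} = (e^(-7s) - e^(-19s))/s

Final answer: (e^(-7s) - e^(-19s))/s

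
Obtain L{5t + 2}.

L{5t + 2} = 5·L{t} + 2·L{1} = 5/s² + 2/s

Final answer: 5/s² + 2/s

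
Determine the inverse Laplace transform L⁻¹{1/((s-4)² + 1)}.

Using frequency shift, L⁻¹{1/((s-4)² + 1)} = e^(4t)·sin(t)

Final answer: e^(4t)·sin(t)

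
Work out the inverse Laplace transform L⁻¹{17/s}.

L⁻¹{c/s} = c, so L⁻¹{17/s} = 17

Final answer: 17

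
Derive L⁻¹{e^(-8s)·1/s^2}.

L⁻¹{1/s^2} = t. By the time shift theorem, L⁻¹{e^(-as)F(s)} = u(t-a)f(t-a) with a=8, so L⁻¹{e^(-8s)·1/s^2} = u(t-8)·(t-8)

Final answer: u(t-8)·(t-8)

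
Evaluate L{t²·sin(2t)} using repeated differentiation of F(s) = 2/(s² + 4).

F(s) = 2/(s² + 4). F'(s) = -4s/(s² + 4)². F''(s) = -4(4 - 3s²)/(s² + 4)³ = (12s² - 16)/(s² + 4)³. So L{t²·sin(2t)} = (-1)² F''(s) = (12s² - 16)/(s² + 4)³

Final answer: (12s² - 16)/(s² + 4)³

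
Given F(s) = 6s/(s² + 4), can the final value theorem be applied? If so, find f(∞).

The final value theorem requires all poles of sF(s) in the left half-plane. sF(s) = 6s²/(s² + 4) has poles at s = ±2i (imaginary axis). Theorem does NOT apply (oscillatory system).

Final answer: Not applicable (oscillatory)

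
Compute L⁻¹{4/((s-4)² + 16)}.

Form: b/((s-a)² + b²) → e^(at)sin(bt). With a=4, b=4

Final answer: e^(4t)·sin(4t)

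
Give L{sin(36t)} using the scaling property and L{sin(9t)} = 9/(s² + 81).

Using L{f(at)} = (1/a)F(s/a) with a=4: L{sin(36t)} = (1/4) · 9/((s/4)² + 81) = (1/4) · 9·16/(s² + 1296) = 36/(s² + 1296)

Final answer: 36/(s² + 1296)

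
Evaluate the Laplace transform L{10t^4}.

L{10t^4} = 10 · L{t^4} = 10 · 24/s^5 = 240/s^5

Final answer: 240/s^5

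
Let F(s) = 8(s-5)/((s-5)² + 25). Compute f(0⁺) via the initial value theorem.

f(0⁺) = lim_{s→∞} sF(s) = lim_{s→∞} 8s(s-5)/((s-5)² + 25) = 8

Final answer: 8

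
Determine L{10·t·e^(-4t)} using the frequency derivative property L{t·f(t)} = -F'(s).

L{e^(-4t)} = 1/(s+4). By frequency derivative: L{t·e^(-4t)} = -d/ds[1/(s+4)] = -(-1)/(s+4)² = 1/(s+4)². Then L{10·t·e^(-4t)} = 10·1/(s+4)² = 10/(s+4)²

Final answer: 10/(s+4)²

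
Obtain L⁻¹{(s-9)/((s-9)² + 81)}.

Using frequency shift: L⁻¹{(s-a)/((s-a)² + b²)} = e^(at)cos(bt). Here a=9, b=9

Final answer: e^(9t)·cos(9t)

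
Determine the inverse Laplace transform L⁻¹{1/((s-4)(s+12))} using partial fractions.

Decompose: A/(s-4) + B/(s+12). A = 1/16, B = -1/16. f(t) = (e^(4t) - e^(-12t))/16

Final answer: (e^(4t) - e^(-12t))/16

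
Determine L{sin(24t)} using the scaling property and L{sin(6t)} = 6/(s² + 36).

Using L{f(at)} = (1/a)F(s/a) with a=4: L{sin(24t)} = (1/4) · 6/((s/4)² + 36) = (1/4) · 6·16/(s² + 576) = 24/(s² + 576)

Final answer: 24/(s² + 576)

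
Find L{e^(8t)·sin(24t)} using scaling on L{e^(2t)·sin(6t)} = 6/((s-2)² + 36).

Scaling with a=4: L{e^(8t)·sin(24t)} = (1/4) · 6/((s/4-2)² + 36). Simplifying: 24/((s-8)² + 576)

Final answer: 24/((s-8)² + 576)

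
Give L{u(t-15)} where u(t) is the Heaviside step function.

L{u(t-a)} = e^(-as)/s. Here a=15, so L{u(t-15)} = e^(-15s)/s

Final answer: e^(-15s)/s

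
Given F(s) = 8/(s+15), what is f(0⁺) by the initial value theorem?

f(0⁺) = lim_{s→∞} s·8/(s+15) = lim_{s→∞} 8s/(s+15) = 8

Final answer: 8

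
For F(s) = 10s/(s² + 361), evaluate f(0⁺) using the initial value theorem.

f(0⁺) = lim_{s→∞} s·10s/(s² + 361) = lim_{s→∞} 10s²/(s² + 361) = 10

Final answer: 10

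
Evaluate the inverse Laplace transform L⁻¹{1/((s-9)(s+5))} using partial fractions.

Decompose: A/(s-9) + B/(s+5). A = 1/14, B = -1/14. f(t) = (e^(9t) - e^(-5t))/14

Final answer: (e^(9t) - e^(-5t))/14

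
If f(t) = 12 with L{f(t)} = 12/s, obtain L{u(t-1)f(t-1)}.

Time shift theorem: L{u(t-a)f(t-a)} = e^(-as)F(s). Here a=1, F(s) = 12/s, so L{u(t-1)f(t-1)} = e^(-s)·12/s

Final answer: e^(-s)·12/s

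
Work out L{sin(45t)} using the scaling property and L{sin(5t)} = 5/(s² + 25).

Using L{f(at)} = (1/a)F(s/a) with a=9: L{sin(45t)} = (1/9) · 5/((s/9)² + 25) = (1/9) · 5·81/(s² + 2025) = 45/(s² + 2025)

Final answer: 45/(s² + 2025)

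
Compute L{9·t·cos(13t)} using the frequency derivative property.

L{cos(13t)} = s/(s² + 169). Derivative: d/ds[s/(s² + 169)] = [(s² + 169) - s·2s]/(s² + 169)² = (169 - s²)/(s² + 169)². So L{t·cos(13t)} = -F'(s) = (s² - 169)/(s² + 169)². Then L{9·t·cos(13t)} = 9·(s² - 169)/(s² + 169)²

Final answer: 9·(s² - 169)/(s² + 169)²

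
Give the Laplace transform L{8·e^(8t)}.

L{e^(at)} = 1/(s-a), so L{e^(8t)} = 1/(s-8). Then L{8·e^(8t)} = 8/(s-8)

Final answer: 8/(s-8)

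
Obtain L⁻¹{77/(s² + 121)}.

This is the form c·a/(s² + a²) with a = 11, c = 7. L⁻¹ = 7·sin(11t)

Final answer: 7·sin(11t)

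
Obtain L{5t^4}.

L{t^n} = n!/s^(n+1). So L{5t^4} = 5·4!/s^5 = 120/s^5

Final answer: 120/s^5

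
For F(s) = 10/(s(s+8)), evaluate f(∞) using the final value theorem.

f(∞) = lim_{s→0} s·10/(s(s+8)) = lim_{s→0} 10/(s+8) = 10/8 = 5/4

Final answer: 5/4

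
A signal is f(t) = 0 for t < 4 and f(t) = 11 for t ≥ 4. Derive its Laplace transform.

f(t) = 11·u(t-4). L{u(t-4)} = e^(-4s)/s, so L{f(t)} = 11·e^(-4s)/s

Final answer: 11·e^(-4s)/s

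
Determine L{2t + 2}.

L{2t + 2} = 2·L{t} + 2·L{1} = 2/s² + 2/s

Final answer: 2/s² + 2/s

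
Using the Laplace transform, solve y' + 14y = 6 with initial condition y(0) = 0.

sY + 14Y = 6/s. Y = 6/(s(s+14)). Partial fractions: Y = 3/7/s - 3/7/(s+14)

Final answer: y(t) = 3/7(1 - e^(-14t))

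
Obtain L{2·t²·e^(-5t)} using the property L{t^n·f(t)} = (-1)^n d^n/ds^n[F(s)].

L{e^(-5t)} = 1/(s+5). d/ds[1/(s+5)] = -1/(s+5)². d²/ds²[1/(s+5)] = 2/(s+5)³. So L{t²·e^(-5t)} = (-1)² · 2/(s+5)³ = 2/(s+5)³. Then L{2·t²·e^(-5t)} = 2·2/(s+5)³ = 4/(s+5)³

Final answer: 4/(s+5)³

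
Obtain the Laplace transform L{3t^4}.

L{3t^4} = 3 · L{t^4} = 3 · 24/s^5 = 72/s^5

Final answer: 72/s^5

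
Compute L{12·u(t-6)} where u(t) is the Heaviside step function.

L{u(t-a)} = e^(-as)/s. Here a=6, so L{u(t-6)} = e^(-6s)/s, and L{12·u(t-6)} = 12·e^(-6s)/s

Final answer: 12·e^(-6s)/s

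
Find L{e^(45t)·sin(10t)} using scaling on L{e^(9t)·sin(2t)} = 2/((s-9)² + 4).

Scaling with a=5: L{e^(45t)·sin(10t)} = (1/5) · 2/((s/5-9)² + 4). Simplifying: 10/((s-45)² + 100)

Final answer: 10/((s-45)² + 100)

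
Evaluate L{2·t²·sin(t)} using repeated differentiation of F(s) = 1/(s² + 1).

F(s) = 1/(s² + 1). F'(s) = -2s/(s² + 1)². F''(s) = -2(1 - 3s²)/(s² + 1)³ = (6s² - 2)/(s² + 1)³. So L{t²·sin(t)} = (-1)² F''(s) = (6s² - 2)/(s² + 1)³. Then L{2·t²·sin(t)} = 2·(6s² - 2)/(s² + 1)³ = (12s² - 4)/(s² + 1)³

Final answer: (12s² - 4)/(s² + 1)³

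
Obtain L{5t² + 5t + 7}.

L{5t² + 5t + 7} = 5·2/s³ + 5/s² + 7/s = 10/s³ + 5/s² + 7/s

Final answer: 10/s³ + 5/s² + 7/s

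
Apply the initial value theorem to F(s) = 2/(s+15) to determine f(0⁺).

f(0⁺) = lim_{s→∞} s·2/(s+15) = lim_{s→∞} 2s/(s+15) = 2

Final answer: 2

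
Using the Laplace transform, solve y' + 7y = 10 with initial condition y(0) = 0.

sY + 7Y = 10/s. Y = 10/(s(s+7)). Partial fractions: Y = 10/7/s - 10/7/(s+7)

Final answer: y(t) = 10/7(1 - e^(-7t))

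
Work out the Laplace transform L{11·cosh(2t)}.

L{cosh(ωt)} = s/(s² - ω²), so L{cosh(2t)} = s/(s² - 4). Then L{11·cosh(2t)} = 11·s/(s² - 4) = 11s/(s² - 4)

Final answer: 11s/(s² - 4)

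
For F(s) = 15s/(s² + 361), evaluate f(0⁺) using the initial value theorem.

f(0⁺) = lim_{s→∞} s·15s/(s² + 361) = lim_{s→∞} 15s²/(s² + 361) = 15

Final answer: 15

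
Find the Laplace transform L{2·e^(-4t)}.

L{e^(at)} = 1/(s-a), so L{e^(-4t)} = 1/(s+4). Then L{2·e^(-4t)} = 2/(s+4)

Final answer: 2/(s+4)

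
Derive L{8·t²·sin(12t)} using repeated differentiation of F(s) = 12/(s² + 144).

F(s) = 12/(s² + 144). F'(s) = -24s/(s² + 144)². F''(s) = -24(144 - 3s²)/(s² + 144)³ = (72s² - 3456)/(s² + 144)³. So L{t²·sin(12t)} = (-1)² F''(s) = (72s² - 3456)/(s² + 144)³. Then L{8·t²·sin(12t)} = 8·(72s² - 3456)/(s² + 144)³ = (576s² - 27648)/(s² + 144)³

Final answer: (576s² - 27648)/(s² + 144)³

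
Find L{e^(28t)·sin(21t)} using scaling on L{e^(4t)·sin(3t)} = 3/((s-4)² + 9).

Scaling with a=7: L{e^(28t)·sin(21t)} = (1/7) · 3/((s/7-4)² + 9). Simplifying: 21/((s-28)² + 441)

Final answer: 21/((s-28)² + 441)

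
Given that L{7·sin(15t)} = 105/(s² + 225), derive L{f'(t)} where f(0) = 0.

L{f'(t)} = s·F(s) - f(0) = s·105/(s² + 225) - 0 = 105s/(s² + 225)

Final answer: 105s/(s² + 225)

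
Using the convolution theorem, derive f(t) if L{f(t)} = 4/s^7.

4/s^7 = (4/s)·(1/s^6) = L{4}·L{t^5/120}. By convolution, f(t) = 4*t^5/120 = ∫₀ᵗ 4·τ^5/120 dτ = 4·t^6/720

Final answer: 4·t^6/720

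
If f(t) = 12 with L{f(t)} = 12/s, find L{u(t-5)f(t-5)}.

Time shift theorem: L{u(t-a)f(t-a)} = e^(-as)F(s). Here a=5, F(s) = 12/s, so L{u(t-5)f(t-5)} = e^(-5s)·12/s

Final answer: e^(-5s)·12/s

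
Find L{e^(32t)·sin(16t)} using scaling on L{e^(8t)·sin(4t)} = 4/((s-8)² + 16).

Scaling with a=4: L{e^(32t)·sin(16t)} = (1/4) · 4/((s/4-8)² + 16). Simplifying: 16/((s-32)² + 256)

Final answer: 16/((s-32)² + 256)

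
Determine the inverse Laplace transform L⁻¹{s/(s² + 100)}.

L⁻¹{s/(s² + 100)} = cos(10t)

Final answer: cos(10t)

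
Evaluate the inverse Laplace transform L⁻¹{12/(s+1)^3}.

L⁻¹{n!/(s-a)^(n+1)} = t^n·e^(at) with n=2, a=-1. So L⁻¹{2/(s+1)^3} = t^2·e^(-t), and L⁻¹{12/(s+1)^3} = (12/2)·t^2·e^(-t) = 6·t^2·e^(-t)

Final answer: 6·t^2·e^(-t)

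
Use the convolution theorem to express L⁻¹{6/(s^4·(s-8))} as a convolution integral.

6/(s^4·(s-8)) = (6/s^4)·(1/(s-8)) = L{t^3}·L{e^(8t)}. So f(t) = t^3*e^(8t) = ∫₀ᵗ τ^3·e^(8(t-τ)) dτ

Final answer: ∫₀ᵗ τ^3·e^(8(t-τ)) dτ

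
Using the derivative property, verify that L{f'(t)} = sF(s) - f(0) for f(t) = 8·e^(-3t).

f'(t) = -24e^(-3t). Direct: L{f'(t)} = -24/(s+3). Property: s·8/(s+3) - 8 = (8s - 8(s+3))/(s+3) = -24/(s+3). ✓

Final answer: -24/(s+3)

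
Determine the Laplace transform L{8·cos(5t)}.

L{cos(ωt)} = s/(s² + ω²), so L{cos(5t)} = s/(s² + 25). Then L{8·cos(5t)} = 8·s/(s² + 25) = 8s/(s² + 25)

Final answer: 8s/(s² + 25)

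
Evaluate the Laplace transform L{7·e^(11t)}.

L{e^(at)} = 1/(s-a), so L{e^(11t)} = 1/(s-11). Then L{7·e^(11t)} = 7/(s-11)

Final answer: 7/(s-11)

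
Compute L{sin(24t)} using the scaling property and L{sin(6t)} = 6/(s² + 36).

Using L{f(at)} = (1/a)F(s/a) with a=4: L{sin(24t)} = (1/4) · 6/((s/4)² + 36) = (1/4) · 6·16/(s² + 576) = 24/(s² + 576)

Final answer: 24/(s² + 576)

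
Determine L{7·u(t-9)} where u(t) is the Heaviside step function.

L{u(t-a)} = e^(-as)/s. Here a=9, so L{u(t-9)} = e^(-9s)/s, and L{7·u(t-9)} = 7·e^(-9s)/s

Final answer: 7·e^(-9s)/s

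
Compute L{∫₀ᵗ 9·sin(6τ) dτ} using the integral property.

L{∫₀ᵗ f(τ)dτ} = F(s)/s with F(s) = 54/(s² + 36), so the result is (54/(s² + 36))/s = 54/(s(s² + 36))

Final answer: 54/(s(s² + 36))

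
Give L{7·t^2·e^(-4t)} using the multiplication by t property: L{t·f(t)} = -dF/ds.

Using L{t^n·e^(at)} = n!/(s-a)^(n+1), L{t^2·e^(-4t)} = 2/(s+4)^3, so L{7·t^2·e^(-4t)} = 7·2/(s+4)^3 = 14/(s+4)^3

Final answer: 14/(s+4)^3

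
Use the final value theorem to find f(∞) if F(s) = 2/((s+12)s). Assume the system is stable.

f(∞) = lim_{s→0} sF(s) = lim_{s→0} 2/(s+12) = 1/6

Final answer: 1/6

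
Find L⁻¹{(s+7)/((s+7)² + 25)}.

Using frequency shift: L⁻¹{(s-a)/((s-a)² + b²)} = e^(at)cos(bt). Here a=-7, b=5

Final answer: e^(-7t)·cos(5t)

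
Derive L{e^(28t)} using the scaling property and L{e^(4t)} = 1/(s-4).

Using L{f(at)} = (1/a)F(s/a) with a=7 and f(t) = e^(4t): L{e^(28t)} = (1/7) · 1/((s/7)-4) = (1/7) · 7/(s-28) = 1/(s-28)

Final answer: 1/(s-28)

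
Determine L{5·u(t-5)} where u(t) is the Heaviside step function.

L{u(t-a)} = e^(-as)/s. Here a=5, so L{u(t-5)} = e^(-5s)/s, and L{5·u(t-5)} = 5·e^(-5s)/s

Final answer: 5·e^(-5s)/s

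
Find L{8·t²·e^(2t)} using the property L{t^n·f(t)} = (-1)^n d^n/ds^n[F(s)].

L{e^(2t)} = 1/(s-2). d/ds[1/(s-2)] = -1/(s-2)². d²/ds²[1/(s-2)] = 2/(s-2)³. So L{t²·e^(2t)} = (-1)² · 2/(s-2)³ = 2/(s-2)³. Then L{8·t²·e^(2t)} = 8·2/(s-2)³ = 16/(s-2)³

Final answer: 16/(s-2)³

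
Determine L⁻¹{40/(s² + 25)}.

This is the form c·a/(s² + a²) with a = 5, c = 8. L⁻¹ = 8·sin(5t)

Final answer: 8·sin(5t)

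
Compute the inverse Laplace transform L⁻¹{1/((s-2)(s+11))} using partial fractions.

Decompose: A/(s-2) + B/(s+11). A = 1/13, B = -1/13. f(t) = (e^(2t) - e^(-11t))/13

Final answer: (e^(2t) - e^(-11t))/13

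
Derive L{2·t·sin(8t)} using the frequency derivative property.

L{sin(8t)} = 8/(s² + 64). By L{t·f(t)} = -F'(s): -d/ds[8/(s² + 64)] = -(8)·(-2s)/(s² + 64)² = 16s/(s² + 64)². Then L{2·t·sin(8t)} = 2·16s/(s² + 64)² = 32s/(s² + 64)²

Final answer: 32s/(s² + 64)²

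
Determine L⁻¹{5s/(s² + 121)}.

This is the form c·s/(s² + a²) with a = 11, c = 5. L⁻¹ = 5·cos(11t)

Final answer: 5·cos(11t)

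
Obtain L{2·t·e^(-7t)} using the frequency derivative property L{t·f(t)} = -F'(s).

L{e^(-7t)} = 1/(s+7). By frequency derivative: L{t·e^(-7t)} = -d/ds[1/(s+7)] = -(-1)/(s+7)² = 1/(s+7)². Then L{2·t·e^(-7t)} = 2·1/(s+7)² = 2/(s+7)²

Final answer: 2/(s+7)²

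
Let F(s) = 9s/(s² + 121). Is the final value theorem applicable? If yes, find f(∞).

The final value theorem requires all poles of sF(s) in the left half-plane. sF(s) = 9s²/(s² + 121) has poles at s = ±11i (imaginary axis). Theorem does NOT apply (oscillatory system).

Final answer: Not applicable (oscillatory)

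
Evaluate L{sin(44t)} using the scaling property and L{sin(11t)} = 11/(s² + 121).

Using L{f(at)} = (1/a)F(s/a) with a=4: L{sin(44t)} = (1/4) · 11/((s/4)² + 121) = (1/4) · 11·16/(s² + 1936) = 44/(s² + 1936)

Final answer: 44/(s² + 1936)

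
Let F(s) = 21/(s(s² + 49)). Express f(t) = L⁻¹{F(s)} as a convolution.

21/(s(s² + 49)) = (1/s)·(21/(s² + 49)) = L{1}·L{3·sin(7t)}. So f(t) = 1*(3·sin(7t)) = ∫₀ᵗ 3·sin(7τ) dτ

Final answer: ∫₀ᵗ 3·sin(7τ) dτ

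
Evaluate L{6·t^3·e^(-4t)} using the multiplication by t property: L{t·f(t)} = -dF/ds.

Using L{t^n·e^(at)} = n!/(s-a)^(n+1), L{t^3·e^(-4t)} = 6/(s+4)^4, so L{6·t^3·e^(-4t)} = 6·6/(s+4)^4 = 36/(s+4)^4

Final answer: 36/(s+4)^4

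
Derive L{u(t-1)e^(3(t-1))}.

u(t-a)f(t-a) with f(t)=e^(3t). L{e^(3t)} = 1/(s-3). By time shift: e^(-s)/(s-3)

Final answer: e^(-s)/(s-3)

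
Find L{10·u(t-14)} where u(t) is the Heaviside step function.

L{u(t-a)} = e^(-as)/s. Here a=14, so L{u(t-14)} = e^(-14s)/s, and L{10·u(t-14)} = 10·e^(-14s)/s

Final answer: 10·e^(-14s)/s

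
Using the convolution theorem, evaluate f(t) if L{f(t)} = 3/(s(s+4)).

3/(s(s+4)) = (3/s)·(1/(s+4)) = L{3}·L{e^(-4t)}. By convolution, f(t) = 3*e^(-4t) = ∫₀ᵗ 3·e^(-4τ) dτ = 3·(1 - e^(-4t))/4

Final answer: 3·(1 - e^(-4t))/4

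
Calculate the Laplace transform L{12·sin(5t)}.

L{sin(ωt)} = ω/(s² + ω²), so L{sin(5t)} = 5/(s² + 25). Then L{12·sin(5t)} = 12·5/(s² + 25) = 60/(s² + 25)

Final answer: 60/(s² + 25)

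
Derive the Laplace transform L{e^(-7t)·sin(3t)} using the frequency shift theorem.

Frequency shift: L{e^(at)f(t)} = F(s-a). L{e^(-7t)·sin(3t)} = 3/((s+7)² + 9)

Final answer: 3/((s+7)² + 9)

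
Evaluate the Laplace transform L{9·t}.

L{t^n} = n!/s^(n+1), so L{t} = 1/s^2. Then L{9·t} = 9·1/s^2 = 9/s^2

Final answer: 9/s^2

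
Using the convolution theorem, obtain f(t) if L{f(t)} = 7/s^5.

7/s^5 = (7/s)·(1/s^4) = L{7}·L{t^3/6}. By convolution, f(t) = 7*t^3/6 = ∫₀ᵗ 7·τ^3/6 dτ = 7·t^4/24

Final answer: 7·t^4/24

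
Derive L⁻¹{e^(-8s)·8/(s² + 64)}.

L⁻¹{8/(s² + 64)} = sin(8t). By the time shift theorem, L⁻¹{e^(-as)F(s)} = u(t-a)f(t-a) with a=8, so L⁻¹{e^(-8s)·8/(s² + 64)} = u(t-8)·sin(8(t-8))

Final answer: u(t-8)·sin(8(t-8))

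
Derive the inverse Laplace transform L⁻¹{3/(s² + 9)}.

L⁻¹{3/(s² + 9)} = sin(3t)

Final answer: sin(3t)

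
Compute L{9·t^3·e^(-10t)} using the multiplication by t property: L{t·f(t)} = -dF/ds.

Using L{t^n·e^(at)} = n!/(s-a)^(n+1), L{t^3·e^(-10t)} = 6/(s+10)^4, so L{9·t^3·e^(-10t)} = 9·6/(s+10)^4 = 54/(s+10)^4

Final answer: 54/(s+10)^4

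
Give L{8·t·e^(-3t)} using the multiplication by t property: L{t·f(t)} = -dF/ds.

Using L{t^n·e^(at)} = n!/(s-a)^(n+1), L{t·e^(-3t)} = 1/(s+3)^2, so L{8·t·e^(-3t)} = 8·1/(s+3)^2 = 8/(s+3)^2

Final answer: 8/(s+3)^2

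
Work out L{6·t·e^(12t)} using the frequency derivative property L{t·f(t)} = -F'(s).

L{e^(12t)} = 1/(s-12). By frequency derivative: L{t·e^(12t)} = -d/ds[1/(s-12)] = -(-1)/(s-12)² = 1/(s-12)². Then L{6·t·e^(12t)} = 6·1/(s-12)² = 6/(s-12)²

Final answer: 6/(s-12)²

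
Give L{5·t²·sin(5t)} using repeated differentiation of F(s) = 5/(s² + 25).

F(s) = 5/(s² + 25). F'(s) = -10s/(s² + 25)². F''(s) = -10(25 - 3s²)/(s² + 25)³ = (30s² - 250)/(s² + 25)³. So L{t²·sin(5t)} = (-1)² F''(s) = (30s² - 250)/(s² + 25)³. Then L{5·t²·sin(5t)} = 5·(30s² - 250)/(s² + 25)³ = (150s² - 1250)/(s² + 25)³

Final answer: (150s² - 1250)/(s² + 25)³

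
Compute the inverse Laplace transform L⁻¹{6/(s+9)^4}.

L⁻¹{n!/(s-a)^(n+1)} = t^n·e^(at), so L⁻¹{6/(s+9)^4} = t^3·e^(-9t)

Final answer: t^3·e^(-9t)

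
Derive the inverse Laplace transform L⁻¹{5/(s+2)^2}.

L⁻¹{n!/(s-a)^(n+1)} = t^n·e^(at) with n=1, a=-2. So L⁻¹{1/(s+2)^2} = t·e^(-2t), and L⁻¹{5/(s+2)^2} = (5/1)·t·e^(-2t) = 5·t·e^(-2t)

Final answer: 5·t·e^(-2t)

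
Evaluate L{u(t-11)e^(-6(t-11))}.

u(t-a)f(t-a) with f(t)=e^(-6t). L{e^(-6t)} = 1/(s+6). By time shift: e^(-11s)/(s+6)

Final answer: e^(-11s)/(s+6)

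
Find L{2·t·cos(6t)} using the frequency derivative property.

L{cos(6t)} = s/(s² + 36). Derivative: d/ds[s/(s² + 36)] = [(s² + 36) - s·2s]/(s² + 36)² = (36 - s²)/(s² + 36)². So L{t·cos(6t)} = -F'(s) = (s² - 36)/(s² + 36)². Then L{2·t·cos(6t)} = 2·(s² - 36)/(s² + 36)²

Final answer: 2·(s² - 36)/(s² + 36)²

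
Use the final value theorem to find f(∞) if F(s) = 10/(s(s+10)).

f(∞) = lim_{s→0} s·10/(s(s+10)) = lim_{s→0} 10/(s+10) = 10/10 = 1

Final answer: 1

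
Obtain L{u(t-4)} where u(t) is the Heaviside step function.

L{u(t-a)} = e^(-as)/s. Here a=4, so L{u(t-4)} = e^(-4s)/s

Final answer: e^(-4s)/s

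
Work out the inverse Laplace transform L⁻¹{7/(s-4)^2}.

L⁻¹{n!/(s-a)^(n+1)} = t^n·e^(at) with n=1, a=4. So L⁻¹{1/(s-4)^2} = t·e^(4t), and L⁻¹{7/(s-4)^2} = (7/1)·t·e^(4t) = 7·t·e^(4t)

Final answer: 7·t·e^(4t)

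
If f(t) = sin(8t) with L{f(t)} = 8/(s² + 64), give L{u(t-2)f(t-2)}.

Time shift theorem: L{u(t-a)f(t-a)} = e^(-as)F(s). Here a=2, F(s) = 8/(s² + 64), so L{u(t-2)f(t-2)} = e^(-2s)·8/(s² + 64)

Final answer: e^(-2s)·8/(s² + 64)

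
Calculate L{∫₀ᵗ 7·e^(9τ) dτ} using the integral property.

L{∫₀ᵗ f(τ)dτ} = F(s)/s with F(s) = 7/(s-9), so L{∫₀ᵗ 7·e^(9τ) dτ} = 7/(s(s-9))

Final answer: 7/(s(s-9))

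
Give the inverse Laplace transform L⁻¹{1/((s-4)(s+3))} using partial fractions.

Decompose: A/(s-4) + B/(s+3). A = 1/7, B = -1/7. f(t) = (e^(4t) - e^(-3t))/7

Final answer: (e^(4t) - e^(-3t))/7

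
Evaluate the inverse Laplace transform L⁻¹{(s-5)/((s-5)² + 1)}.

Using frequency shift, L⁻¹{(s-5)/((s-5)² + 1)} = e^(5t)·cos(t)

Final answer: e^(5t)·cos(t)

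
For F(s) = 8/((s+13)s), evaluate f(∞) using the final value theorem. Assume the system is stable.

f(∞) = lim_{s→0} sF(s) = lim_{s→0} 8/(s+13) = 8/13

Final answer: 8/13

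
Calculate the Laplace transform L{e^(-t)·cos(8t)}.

L{e^(at)·cos(ωt)} = (s-a)/((s-a)² + ω²), so L{e^(-t)·cos(8t)} = (s+1)/((s+1)² + 64)

Final answer: (s+1)/((s+1)² + 64)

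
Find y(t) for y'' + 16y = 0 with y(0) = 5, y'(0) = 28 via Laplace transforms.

L{y''} + 16L{y} = 0. s²Y - 5s - 28 + 16Y = 0. Y(s² + 16) = 5s + 28. Y = (5s + 28)/(s² + 16). Inverting: y(t) = 5cos(4t) + 7sin(4t)

Final answer: y(t) = 5cos(4t) + 7sin(4t)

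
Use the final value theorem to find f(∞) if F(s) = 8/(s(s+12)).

f(∞) = lim_{s→0} s·8/(s(s+12)) = lim_{s→0} 8/(s+12) = 8/12 = 2/3

Final answer: 2/3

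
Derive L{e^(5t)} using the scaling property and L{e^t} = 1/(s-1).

Using L{f(at)} = (1/a)F(s/a) with a=5 and f(t) = e^t: L{e^(5t)} = (1/5) · 1/((s/5)-1) = (1/5) · 5/(s-5) = 1/(s-5)

Final answer: 1/(s-5)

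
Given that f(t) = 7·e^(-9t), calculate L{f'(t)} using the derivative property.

f(0) = 7, F(s) = 7/(s+9). L{f'(t)} = s·F(s) - f(0) = 7s/(s+9) - 7 = (7s - 7(s+9))/(s+9) = -63/(s+9)

Final answer: -63/(s+9)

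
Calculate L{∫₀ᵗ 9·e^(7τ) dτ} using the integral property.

L{∫₀ᵗ f(τ)dτ} = F(s)/s with F(s) = 9/(s-7), so L{∫₀ᵗ 9·e^(7τ) dτ} = 9/(s(s-7))

Final answer: 9/(s(s-7))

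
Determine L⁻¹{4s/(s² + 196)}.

This is the form c·s/(s² + a²) with a = 14, c = 4. L⁻¹ = 4·cos(14t)

Final answer: 4·cos(14t)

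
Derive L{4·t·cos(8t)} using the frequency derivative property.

L{cos(8t)} = s/(s² + 64). Derivative: d/ds[s/(s² + 64)] = [(s² + 64) - s·2s]/(s² + 64)² = (64 - s²)/(s² + 64)². So L{t·cos(8t)} = -F'(s) = (s² - 64)/(s² + 64)². Then L{4·t·cos(8t)} = 4·(s² - 64)/(s² + 64)²

Final answer: 4·(s² - 64)/(s² + 64)²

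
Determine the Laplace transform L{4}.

L{4} = 4 · L{1} = 4/s

Final answer: 4/s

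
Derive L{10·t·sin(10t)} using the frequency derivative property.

L{sin(10t)} = 10/(s² + 100). By L{t·f(t)} = -F'(s): -d/ds[10/(s² + 100)] = -(10)·(-2s)/(s² + 100)² = 20s/(s² + 100)². Then L{10·t·sin(10t)} = 10·20s/(s² + 100)² = 200s/(s² + 100)²

Final answer: 200s/(s² + 100)²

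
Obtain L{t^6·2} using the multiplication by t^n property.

L{2} = 2/s. d^1/ds^1[1/s] = -1/s². d^2/ds^2[1/s] = 2/s^3. d^3/ds^3[1/s] = -6/s^4. d^4/ds^4[1/s] = 24/s^5. d^5/ds^5[1/s] = -120/s^6. d^6/ds^6[1/s] = 720/s^7. So L{t^6} = (-1)^{6}·720/s^7 = 720/s^7. Then L{t^6·2} = 2·720/s^7 = 1440/s^7

Final answer: 1440/s^7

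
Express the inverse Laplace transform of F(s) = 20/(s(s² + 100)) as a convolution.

20/(s(s² + 100)) = (1/s)·(20/(s² + 100)) = L{1}·L{2·sin(10t)}. So f(t) = 1*(2·sin(10t)) = ∫₀ᵗ 2·sin(10τ) dτ

Final answer: ∫₀ᵗ 2·sin(10τ) dτ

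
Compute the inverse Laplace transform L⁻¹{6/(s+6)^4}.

L⁻¹{n!/(s-a)^(n+1)} = t^n·e^(at) with n=3, a=-6. So L⁻¹{6/(s+6)^4} = t^3·e^(-6t)

Final answer: t^3·e^(-6t)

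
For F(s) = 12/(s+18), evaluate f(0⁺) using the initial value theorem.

f(0⁺) = lim_{s→∞} s·12/(s+18) = lim_{s→∞} 12s/(s+18) = 12

Final answer: 12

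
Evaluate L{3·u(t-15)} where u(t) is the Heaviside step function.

L{u(t-a)} = e^(-as)/s. Here a=15, so L{u(t-15)} = e^(-15s)/s, and L{3·u(t-15)} = 3·e^(-15s)/s

Final answer: 3·e^(-15s)/s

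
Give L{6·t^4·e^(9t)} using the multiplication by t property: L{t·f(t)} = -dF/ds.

Using L{t^n·e^(at)} = n!/(s-a)^(n+1), L{t^4·e^(9t)} = 24/(s-9)^5, so L{6·t^4·e^(9t)} = 6·24/(s-9)^5 = 144/(s-9)^5

Final answer: 144/(s-9)^5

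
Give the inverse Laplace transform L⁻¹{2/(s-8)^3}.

L⁻¹{n!/(s-a)^(n+1)} = t^n·e^(at), so L⁻¹{2/(s-8)^3} = t^2·e^(8t)

Final answer: t^2·e^(8t)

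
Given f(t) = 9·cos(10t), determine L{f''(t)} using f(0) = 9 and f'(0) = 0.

F(s) = 9s/(s² + 100). L{f''(t)} = s²F(s) - sf(0) - f'(0) = 9s³/(s² + 100) - 9s = (9s³ - 9s(s² + 100))/(s² + 100) = -900s/(s² + 100)

Final answer: -900s/(s² + 100)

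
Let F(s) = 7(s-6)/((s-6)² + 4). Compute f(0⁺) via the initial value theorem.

f(0⁺) = lim_{s→∞} sF(s) = lim_{s→∞} 7s(s-6)/((s-6)² + 4) = 7

Final answer: 7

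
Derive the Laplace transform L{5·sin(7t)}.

L{sin(ωt)} = ω/(s² + ω²), so L{sin(7t)} = 7/(s² + 49). Then L{5·sin(7t)} = 5·7/(s² + 49) = 35/(s² + 49)

Final answer: 35/(s² + 49)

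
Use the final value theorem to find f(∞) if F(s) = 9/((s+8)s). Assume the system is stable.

f(∞) = lim_{s→0} sF(s) = lim_{s→0} 9/(s+8) = 9/8

Final answer: 9/8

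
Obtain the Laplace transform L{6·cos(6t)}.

L{cos(ωt)} = s/(s² + ω²), so L{cos(6t)} = s/(s² + 36). Then L{6·cos(6t)} = 6·s/(s² + 36) = 6s/(s² + 36)

Final answer: 6s/(s² + 36)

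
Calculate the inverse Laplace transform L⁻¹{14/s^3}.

L⁻¹{n!/s^(n+1)} = t^n with n=2. So L⁻¹{2/s^3} = t^2, and L⁻¹{14/s^3} = (14/2)·t^2 = 7·t^2

Final answer: 7·t^2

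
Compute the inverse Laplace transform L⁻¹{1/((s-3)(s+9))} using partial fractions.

Decompose: A/(s-3) + B/(s+9). A = 1/12, B = -1/12. f(t) = (e^(3t) - e^(-9t))/12

Final answer: (e^(3t) - e^(-9t))/12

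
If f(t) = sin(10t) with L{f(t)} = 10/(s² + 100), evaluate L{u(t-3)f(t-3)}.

Time shift theorem: L{u(t-a)f(t-a)} = e^(-as)F(s). Here a=3, F(s) = 10/(s² + 100), so L{u(t-3)f(t-3)} = e^(-3s)·10/(s² + 100)

Final answer: e^(-3s)·10/(s² + 100)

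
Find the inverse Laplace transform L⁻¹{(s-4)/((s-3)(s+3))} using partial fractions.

Using partial fractions, f(t) = (-e^(3t) + 7e^(-3t))/6

Final answer: (-e^(3t) + 7e^(-3t))/6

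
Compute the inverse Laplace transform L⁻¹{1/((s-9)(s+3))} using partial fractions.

Decompose: A/(s-9) + B/(s+3). A = 1/12, B = -1/12. f(t) = (e^(9t) - e^(-3t))/12

Final answer: (e^(9t) - e^(-3t))/12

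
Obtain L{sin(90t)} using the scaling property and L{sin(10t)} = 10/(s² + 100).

Using L{f(at)} = (1/a)F(s/a) with a=9: L{sin(90t)} = (1/9) · 10/((s/9)² + 100) = (1/9) · 10·81/(s² + 8100) = 90/(s² + 8100)

Final answer: 90/(s² + 8100)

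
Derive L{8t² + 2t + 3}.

L{8t² + 2t + 3} = 8·2/s³ + 2/s² + 3/s = 16/s³ + 2/s² + 3/s

Final answer: 16/s³ + 2/s² + 3/s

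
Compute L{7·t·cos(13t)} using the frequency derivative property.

L{cos(13t)} = s/(s² + 169). Derivative: d/ds[s/(s² + 169)] = [(s² + 169) - s·2s]/(s² + 169)² = (169 - s²)/(s² + 169)². So L{t·cos(13t)} = -F'(s) = (s² - 169)/(s² + 169)². Then L{7·t·cos(13t)} = 7·(s² - 169)/(s² + 169)²

Final answer: 7·(s² - 169)/(s² + 169)²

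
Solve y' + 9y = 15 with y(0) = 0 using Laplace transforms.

sY + 9Y = 15/s. Y = 15/(s(s+9)). Partial fractions: Y = 5/3/s - 5/3/(s+9)

Final answer: y(t) = 5/3(1 - e^(-9t))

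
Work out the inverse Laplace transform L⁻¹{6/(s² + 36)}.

L⁻¹{6/(s² + 36)} = sin(6t)

Final answer: sin(6t)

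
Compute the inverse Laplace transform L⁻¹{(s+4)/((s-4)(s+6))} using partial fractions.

Using partial fractions, f(t) = (8e^(4t) + 2e^(-6t))/10

Final answer: (8e^(4t) + 2e^(-6t))/10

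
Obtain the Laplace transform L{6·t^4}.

L{t^n} = n!/s^(n+1), so L{t^4} = 24/s^5. Then L{6·t^4} = 6·24/s^5 = 144/s^5

Final answer: 144/s^5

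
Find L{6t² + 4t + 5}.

L{6t² + 4t + 5} = 6·2/s³ + 4/s² + 5/s = 12/s³ + 4/s² + 5/s

Final answer: 12/s³ + 4/s² + 5/s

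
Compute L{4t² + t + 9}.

L{4t² + t + 9} = 4·2/s³ + 1/s² + 9/s = 8/s³ + 1/s² + 9/s

Final answer: 8/s³ + 1/s² + 9/s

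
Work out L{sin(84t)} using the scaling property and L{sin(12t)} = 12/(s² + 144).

Using L{f(at)} = (1/a)F(s/a) with a=7: L{sin(84t)} = (1/7) · 12/((s/7)² + 144) = (1/7) · 12·49/(s² + 7056) = 84/(s² + 7056)

Final answer: 84/(s² + 7056)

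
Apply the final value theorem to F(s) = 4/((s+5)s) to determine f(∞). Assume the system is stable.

f(∞) = lim_{s→0} sF(s) = lim_{s→0} 4/(s+5) = 4/5

Final answer: 4/5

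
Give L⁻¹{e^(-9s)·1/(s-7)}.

L⁻¹{1/(s-7)} = e^(7t). By the time shift theorem, L⁻¹{e^(-as)F(s)} = u(t-a)f(t-a) with a=9, so L⁻¹{e^(-9s)·1/(s-7)} = u(t-9)·e^(7(t-9))

Final answer: u(t-9)·e^(7(t-9))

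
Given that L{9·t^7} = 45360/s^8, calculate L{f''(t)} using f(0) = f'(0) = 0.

L{f''(t)} = s²F(s) - sf(0) - f'(0) = s²·45360/s^8 - 0 - 0 = 45360/s^6

Final answer: 45360/s^6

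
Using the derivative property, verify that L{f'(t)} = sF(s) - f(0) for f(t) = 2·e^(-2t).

f'(t) = -4e^(-2t). Direct: L{f'(t)} = -4/(s+2). Property: s·2/(s+2) - 2 = (2s - 2(s+2))/(s+2) = -4/(s+2). ✓

Final answer: -4/(s+2)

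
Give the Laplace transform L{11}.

L{11} = 11 · L{1} = 11/s

Final answer: 11/s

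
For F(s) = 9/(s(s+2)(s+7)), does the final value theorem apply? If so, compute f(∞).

Poles of sF(s) = 9/((s+2)(s+7)) are at s = -2 and s = -7, both in the left half-plane. Theorem applies. f(∞) = lim_{s→0} sF(s) = 9/(2·7) = 9/14

Final answer: 9/14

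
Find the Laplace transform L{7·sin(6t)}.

L{sin(ωt)} = ω/(s² + ω²), so L{sin(6t)} = 6/(s² + 36). Then L{7·sin(6t)} = 7·6/(s² + 36) = 42/(s² + 36)

Final answer: 42/(s² + 36)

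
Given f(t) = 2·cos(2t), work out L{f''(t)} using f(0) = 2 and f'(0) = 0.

F(s) = 2s/(s² + 4). L{f''(t)} = s²F(s) - sf(0) - f'(0) = 2s³/(s² + 4) - 2s = (2s³ - 2s(s² + 4))/(s² + 4) = -8s/(s² + 4)

Final answer: -8s/(s² + 4)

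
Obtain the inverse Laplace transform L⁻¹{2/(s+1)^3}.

L⁻¹{n!/(s-a)^(n+1)} = t^n·e^(at), so L⁻¹{2/(s+1)^3} = t^2·e^(-t)

Final answer: t^2·e^(-t)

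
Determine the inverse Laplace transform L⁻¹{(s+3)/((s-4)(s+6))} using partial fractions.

Using partial fractions, f(t) = (7e^(4t) + 3e^(-6t))/10

Final answer: (7e^(4t) + 3e^(-6t))/10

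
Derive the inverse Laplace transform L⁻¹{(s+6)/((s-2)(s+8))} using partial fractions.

Using partial fractions, f(t) = (8e^(2t) + 2e^(-8t))/10

Final answer: (8e^(2t) + 2e^(-8t))/10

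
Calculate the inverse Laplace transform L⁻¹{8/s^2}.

L⁻¹{n!/s^(n+1)} = t^n with n=1. So L⁻¹{1/s^2} = t, and L⁻¹{8/s^2} = (8/1)·t = 8·t

Final answer: 8·t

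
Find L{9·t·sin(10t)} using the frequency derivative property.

L{sin(10t)} = 10/(s² + 100). By L{t·f(t)} = -F'(s): -d/ds[10/(s² + 100)] = -(10)·(-2s)/(s² + 100)² = 20s/(s² + 100)². Then L{9·t·sin(10t)} = 9·20s/(s² + 100)² = 180s/(s² + 100)²

Final answer: 180s/(s² + 100)²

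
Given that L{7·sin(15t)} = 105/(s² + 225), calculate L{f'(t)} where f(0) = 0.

L{f'(t)} = s·F(s) - f(0) = s·105/(s² + 225) - 0 = 105s/(s² + 225)

Final answer: 105s/(s² + 225)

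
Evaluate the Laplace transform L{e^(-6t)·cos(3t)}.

L{e^(at)·cos(ωt)} = (s-a)/((s-a)² + ω²), so L{e^(-6t)·cos(3t)} = (s+6)/((s+6)² + 9)

Final answer: (s+6)/((s+6)² + 9)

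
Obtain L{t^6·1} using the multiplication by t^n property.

L{1} = 1/s. d^1/ds^1[1/s] = -1/s². d^2/ds^2[1/s] = 2/s^3. d^3/ds^3[1/s] = -6/s^4. d^4/ds^4[1/s] = 24/s^5. d^5/ds^5[1/s] = -120/s^6. d^6/ds^6[1/s] = 720/s^7. So L{t^6} = (-1)^{6}·720/s^7 = 720/s^7

Final answer: 720/s^7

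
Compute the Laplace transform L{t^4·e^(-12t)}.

L{t^n·e^(at)} = n!/(s-a)^(n+1), so L{t^4·e^(-12t)} = 24/(s+12)^5

Final answer: 24/(s+12)^5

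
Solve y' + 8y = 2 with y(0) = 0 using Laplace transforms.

sY + 8Y = 2/s. Y = 2/(s(s+8)). Partial fractions: Y = 1/4/s - 1/4/(s+8)

Final answer: y(t) = 1/4(1 - e^(-8t))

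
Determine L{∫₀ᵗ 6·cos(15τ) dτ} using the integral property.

L{∫₀ᵗ f(τ)dτ} = F(s)/s with F(s) = 6s/(s² + 225), so the result is (6s/(s² + 225))/s = 6/(s² + 225)

Final answer: 6/(s² + 225)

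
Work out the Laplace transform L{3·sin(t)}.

L{sin(ωt)} = ω/(s² + ω²), so L{sin(t)} = 1/(s² + 1). Then L{3·sin(t)} = 3·1/(s² + 1) = 3/(s² + 1)

Final answer: 3/(s² + 1)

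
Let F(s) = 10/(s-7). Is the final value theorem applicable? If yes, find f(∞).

sF(s) = 10s/(s-7) has a pole at s = 7 in the right half-plane. Theorem does NOT apply (unstable system; f(t) = 10·e^(7t) grows without bound).

Final answer: Not applicable (unstable)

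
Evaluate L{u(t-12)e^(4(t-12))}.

u(t-a)f(t-a) with f(t)=e^(4t). L{e^(4t)} = 1/(s-4). By time shift: e^(-12s)/(s-4)

Final answer: e^(-12s)/(s-4)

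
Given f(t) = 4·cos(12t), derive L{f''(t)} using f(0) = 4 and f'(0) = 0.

F(s) = 4s/(s² + 144). L{f''(t)} = s²F(s) - sf(0) - f'(0) = 4s³/(s² + 144) - 4s = (4s³ - 4s(s² + 144))/(s² + 144) = -576s/(s² + 144)

Final answer: -576s/(s² + 144)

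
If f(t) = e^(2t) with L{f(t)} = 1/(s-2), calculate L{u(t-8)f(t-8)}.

Time shift theorem: L{u(t-a)f(t-a)} = e^(-as)F(s). Here a=8, F(s) = 1/(s-2), so L{u(t-8)f(t-8)} = e^(-8s)·1/(s-2)

Final answer: e^(-8s)·1/(s-2)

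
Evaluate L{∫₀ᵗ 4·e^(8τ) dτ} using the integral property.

L{∫₀ᵗ f(τ)dτ} = F(s)/s with F(s) = 4/(s-8), so L{∫₀ᵗ 4·e^(8τ) dτ} = 4/(s(s-8))

Final answer: 4/(s(s-8))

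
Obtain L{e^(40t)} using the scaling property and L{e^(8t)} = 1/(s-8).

Using L{f(at)} = (1/a)F(s/a) with a=5 and f(t) = e^(8t): L{e^(40t)} = (1/5) · 1/((s/5)-8) = (1/5) · 5/(s-40) = 1/(s-40)

Final answer: 1/(s-40)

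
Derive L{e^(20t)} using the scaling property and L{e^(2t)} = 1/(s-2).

Using L{f(at)} = (1/a)F(s/a) with a=10 and f(t) = e^(2t): L{e^(20t)} = (1/10) · 1/((s/10)-2) = (1/10) · 10/(s-20) = 1/(s-20)

Final answer: 1/(s-20)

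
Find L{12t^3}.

L{t^n} = n!/s^(n+1). So L{12t^3} = 12·3!/s^4 = 72/s^4

Final answer: 72/s^4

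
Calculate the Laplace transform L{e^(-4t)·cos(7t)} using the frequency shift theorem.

Frequency shift: L{e^(at)f(t)} = F(s-a). L{e^(-4t)·cos(7t)} = (s+4)/((s+4)² + 49)

Final answer: (s+4)/((s+4)² + 49)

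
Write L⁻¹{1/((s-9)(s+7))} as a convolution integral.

1/((s-9)(s+7)) = (1/(s-9))·(1/(s+7)) = L{e^(9t)}·L{e^(-7t)}. So f(t) = e^(9t)*e^(-7t) = ∫₀ᵗ e^(9τ)·e^(-7(t-τ)) dτ

Final answer: ∫₀ᵗ e^(9τ)·e^(-7(t-τ)) dτ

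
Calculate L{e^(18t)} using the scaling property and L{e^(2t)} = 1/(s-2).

Using L{f(at)} = (1/a)F(s/a) with a=9 and f(t) = e^(2t): L{e^(18t)} = (1/9) · 1/((s/9)-2) = (1/9) · 9/(s-18) = 1/(s-18)

Final answer: 1/(s-18)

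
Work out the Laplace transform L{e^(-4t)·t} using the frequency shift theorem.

L{e^(at)·t^n} = n!/(s-a)^(n+1), so L{e^(-4t)·t} = 1/(s+4)^2

Final answer: 1/(s+4)^2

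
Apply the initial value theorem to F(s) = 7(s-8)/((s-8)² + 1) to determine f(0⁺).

f(0⁺) = lim_{s→∞} sF(s) = lim_{s→∞} 7s(s-8)/((s-8)² + 1) = 7

Final answer: 7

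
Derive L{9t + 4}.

L{9t + 4} = 9·L{t} + 4·L{1} = 9/s² + 4/s

Final answer: 9/s² + 4/s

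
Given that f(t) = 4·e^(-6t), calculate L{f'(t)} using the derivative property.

f(0) = 4, F(s) = 4/(s+6). L{f'(t)} = s·F(s) - f(0) = 4s/(s+6) - 4 = (4s - 4(s+6))/(s+6) = -24/(s+6)

Final answer: -24/(s+6)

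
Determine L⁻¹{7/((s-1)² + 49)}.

Form: b/((s-a)² + b²) → e^(at)sin(bt). With a=1, b=7

Final answer: e^t·sin(7t)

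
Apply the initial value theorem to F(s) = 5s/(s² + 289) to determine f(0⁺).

f(0⁺) = lim_{s→∞} s·5s/(s² + 289) = lim_{s→∞} 5s²/(s² + 289) = 5

Final answer: 5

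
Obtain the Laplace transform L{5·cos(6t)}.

L{cos(ωt)} = s/(s² + ω²), so L{cos(6t)} = s/(s² + 36). Then L{5·cos(6t)} = 5·s/(s² + 36) = 5s/(s² + 36)

Final answer: 5s/(s² + 36)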